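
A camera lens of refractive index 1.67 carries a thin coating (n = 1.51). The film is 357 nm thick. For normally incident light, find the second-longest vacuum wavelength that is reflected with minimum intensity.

Top surface (1.0 → 1.51): reflection off a higher-index medium gives a half-wave phase shift.
Bottom surface (1.51 → 1.67): reflection off a higher-index medium gives a half-wave phase shift.
Zero or two π shifts → no net half-wave offset.
So the condition for destructive reflection is 2 n t = (m + ½) λ.
λ = 2 n t / (m + ½). The second-longest wavelength is m = 1: λ = 2 × 1.51 × 357 / 1.50 = 719 nm.

719 nm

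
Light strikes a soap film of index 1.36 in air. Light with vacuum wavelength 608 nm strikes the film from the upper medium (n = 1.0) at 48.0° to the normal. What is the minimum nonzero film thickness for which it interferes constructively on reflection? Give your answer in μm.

Ray reflecting at the top interface goes from n = 1.0 toward n = 1.36: a half-wave phase shift.
Ray reflecting at the bottom interface goes from n = 1.36 toward n = 1.0: no phase shift.
Exactly one π shift → a net half-wave offset.
With one net inversion, constructive interference in reflection requires 2 n t cos θ_r = (m + ½) λ.
Snell's law: 1.0 sin 48.0° = 1.36 sin θ_r → sin θ_r = 0.546, cos θ_r = 0.838.
Minimum at m = 0: t = λ / (4 n cos θ_r) = 608 / (4 × 1.36 × 0.838) = 133 nm.

0.133 μm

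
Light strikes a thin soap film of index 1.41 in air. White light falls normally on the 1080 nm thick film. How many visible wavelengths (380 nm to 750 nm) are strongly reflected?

4

At the upper boundary (n = 1.0 to n = 1.41) the reflected ray undergoes a half-wave phase shift.
Ray reflecting at the bottom interface goes from n = 1.41 toward n = 1.0: no phase shift.
Net: one phase inversion between the two reflected rays.
With one net inversion, constructive interference in reflection requires 2 n t = (m + ½) λ.
λ = 2 n t / (m + ½) = 3046 / (m + ½) nm.
m=3: 870 nm (IR); m=4: 677 nm (visible); m=5: 554 nm (visible); m=6: 469 nm (visible); m=7: 406 nm (visible); m=8: 358 nm (UV).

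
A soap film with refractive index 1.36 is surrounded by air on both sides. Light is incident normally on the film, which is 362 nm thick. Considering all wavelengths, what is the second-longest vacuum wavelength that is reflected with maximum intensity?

656 nm

At the upper boundary (n = 1.0 to n = 1.36) the reflected ray undergoes a half-wave phase shift.
Bottom surface (1.36 → 1.0): reflection off a lower-index medium gives no phase shift.
The two reflections differ by half a wavelength.
So the condition for constructive reflection is 2 n t = (m + ½) λ.
λ = 2 n t / (m + ½). The second-longest wavelength is m = 1: λ = 2 × 1.36 × 362 / 1.50 = 656 nm.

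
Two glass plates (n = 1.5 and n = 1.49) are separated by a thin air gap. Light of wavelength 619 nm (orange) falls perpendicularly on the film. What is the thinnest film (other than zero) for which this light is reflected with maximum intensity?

Ray reflecting at the top interface goes from n = 1.5 toward n = 1.0: no phase shift.
Bottom surface (1.0 → 1.49): reflection off a higher-index medium gives a half-wave phase shift.
The two reflections differ by half a wavelength.
So the condition for constructive reflection is 2 n t = (m + ½) λ.
Minimum at m = 0: t = λ / (4 n) = 619 / (4 × 1.0) = 155 nm.

155 nm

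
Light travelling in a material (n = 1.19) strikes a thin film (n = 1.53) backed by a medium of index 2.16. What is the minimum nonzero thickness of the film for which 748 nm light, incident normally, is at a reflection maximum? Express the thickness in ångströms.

Ray reflecting at the top interface goes from n = 1.19 toward n = 1.53: a half-wave phase shift.
Ray reflecting at the bottom interface goes from n = 1.53 toward n = 2.16: a half-wave phase shift.
Net: no relative phase inversion (both shifts match).
So the condition for constructive reflection is 2 n t = m λ.
Minimum nonzero at m = 1: t = λ / (2 n) = 748 / (2 × 1.53) = 244 nm.

2444 Å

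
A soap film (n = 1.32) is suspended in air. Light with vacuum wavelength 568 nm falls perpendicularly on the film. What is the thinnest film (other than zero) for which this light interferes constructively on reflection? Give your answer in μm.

0.108 μm

Top surface (1.0 → 1.32): reflection off a higher-index medium gives a half-wave phase shift.
Ray reflecting at the bottom interface goes from n = 1.32 toward n = 1.0: no phase shift.
The two reflections differ by half a wavelength.
For strong reflection here: 2 n t = (m + ½) λ.
Minimum at m = 0: t = λ / (4 n) = 568 / (4 × 1.32) = 108 nm.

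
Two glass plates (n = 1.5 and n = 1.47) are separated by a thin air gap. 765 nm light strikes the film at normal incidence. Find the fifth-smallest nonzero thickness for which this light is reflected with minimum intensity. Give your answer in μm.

1.91 μm

Top surface (1.5 → 1.0): reflection off a lower-index medium gives no phase shift.
Ray reflecting at the bottom interface goes from n = 1.0 toward n = 1.47: a half-wave phase shift.
Exactly one π shift → a net half-wave offset.
With one net inversion, destructive interference in reflection requires 2 n t = m λ.
The fifth-smallest nonzero thickness corresponds to m = 5: t = m λ / (2 n) = 5.00 × 765 / (2 × 1.0) = 1913 nm.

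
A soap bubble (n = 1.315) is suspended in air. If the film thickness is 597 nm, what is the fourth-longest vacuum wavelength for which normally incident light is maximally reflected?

Top surface (1.0 → 1.315): reflection off a higher-index medium gives a half-wave phase shift.
Bottom surface (1.315 → 1.0): reflection off a lower-index medium gives no phase shift.
Exactly one π shift → a net half-wave offset.
So the condition for constructive reflection is 2 n t = (m + ½) λ.
λ = 2 n t / (m + ½). The fourth-longest wavelength is m = 3: λ = 2 × 1.315 × 597 / 3.50 = 449 nm.

449 nm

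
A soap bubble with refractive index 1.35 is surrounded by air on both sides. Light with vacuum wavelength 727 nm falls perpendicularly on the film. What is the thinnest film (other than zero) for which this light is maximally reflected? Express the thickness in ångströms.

Top surface (1.0 → 1.35): reflection off a higher-index medium gives a half-wave phase shift.
At the lower boundary (n = 1.35 to n = 1.0) the reflected ray undergoes no phase shift.
Net: one phase inversion between the two reflected rays.
For maximum reflection here: 2 n t = (m + ½) λ.
Minimum at m = 0: t = λ / (4 n) = 727 / (4 × 1.35) = 135 nm.

1346 Å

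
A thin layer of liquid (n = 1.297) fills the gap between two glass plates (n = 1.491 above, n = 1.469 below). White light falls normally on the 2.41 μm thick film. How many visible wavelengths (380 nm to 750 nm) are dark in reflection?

Top surface (1.491 → 1.297): reflection off a lower-index medium gives no phase shift.
At the lower boundary (n = 1.297 to n = 1.469) the reflected ray undergoes a half-wave phase shift.
Net: one phase inversion between the two reflected rays.
For dark reflection here: 2 n t = m λ.
λ = 2 n t / m = 6252 / m nm.
m=8: 781 nm (IR); m=9: 695 nm (visible); m=10: 625 nm (visible); m=11: 568 nm (visible); m=12: 521 nm (visible); m=13: 481 nm (visible); m=14: 447 nm (visible); m=15: 417 nm (visible); m=16: 391 nm (visible); m=17: 368 nm (UV).

8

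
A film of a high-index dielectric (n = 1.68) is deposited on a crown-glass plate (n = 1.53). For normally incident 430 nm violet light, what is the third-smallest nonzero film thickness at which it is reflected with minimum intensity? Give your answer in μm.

0.384 μm

Ray reflecting at the top interface goes from n = 1.0 toward n = 1.68: a half-wave phase shift.
At the lower boundary (n = 1.68 to n = 1.53) the reflected ray undergoes no phase shift.
Exactly one π shift → a net half-wave offset.
For dark reflection here: 2 n t = m λ.
The third-smallest nonzero thickness corresponds to m = 3: t = m λ / (2 n) = 3.00 × 430 / (2 × 1.68) = 384 nm.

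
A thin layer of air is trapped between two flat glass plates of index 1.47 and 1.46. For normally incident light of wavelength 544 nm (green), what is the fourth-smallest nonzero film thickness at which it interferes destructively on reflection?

1088 nm

At the upper boundary (n = 1.47 to n = 1.0) the reflected ray undergoes no phase shift.
At the lower boundary (n = 1.0 to n = 1.46) the reflected ray undergoes a half-wave phase shift.
The two reflections differ by half a wavelength.
So the condition for destructive reflection is 2 n t = m λ.
The fourth-smallest nonzero thickness corresponds to m = 4: t = m λ / (2 n) = 4.00 × 544 / (2 × 1.0) = 1088 nm.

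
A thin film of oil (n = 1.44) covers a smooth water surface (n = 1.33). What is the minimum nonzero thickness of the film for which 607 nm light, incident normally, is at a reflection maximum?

At the upper boundary (n = 1.0 to n = 1.44) the reflected ray undergoes a half-wave phase shift.
Bottom surface (1.44 → 1.33): reflection off a lower-index medium gives no phase shift.
The two reflections differ by half a wavelength.
For maximum reflection here: 2 n t = (m + ½) λ.
Minimum at m = 0: t = λ / (4 n) = 607 / (4 × 1.44) = 105 nm.

105 nm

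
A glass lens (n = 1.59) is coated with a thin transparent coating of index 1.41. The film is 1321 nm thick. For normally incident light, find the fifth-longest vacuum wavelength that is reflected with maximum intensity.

745 nm

Ray reflecting at the top interface goes from n = 1.0 toward n = 1.41: a half-wave phase shift.
Bottom surface (1.41 → 1.59): reflection off a higher-index medium gives a half-wave phase shift.
Zero or two π shifts → no net half-wave offset.
With no net inversion, constructive interference in reflection requires 2 n t = m λ.
λ = 2 n t / m. The fifth-longest wavelength is m = 5: λ = 2 × 1.41 × 1321 / 5.00 = 745 nm.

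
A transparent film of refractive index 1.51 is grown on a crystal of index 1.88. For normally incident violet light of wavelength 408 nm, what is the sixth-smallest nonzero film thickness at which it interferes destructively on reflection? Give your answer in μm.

At the upper boundary (n = 1.0 to n = 1.51) the reflected ray undergoes a half-wave phase shift.
Bottom surface (1.51 → 1.88): reflection off a higher-index medium gives a half-wave phase shift.
Net: no relative phase inversion (both shifts match).
So the condition for destructive reflection is 2 n t = (m + ½) λ.
The sixth-smallest nonzero thickness corresponds to m = 5: t = (m + ½) λ / (2 n) = 5.50 × 408 / (2 × 1.51) = 743 nm.

0.743 μm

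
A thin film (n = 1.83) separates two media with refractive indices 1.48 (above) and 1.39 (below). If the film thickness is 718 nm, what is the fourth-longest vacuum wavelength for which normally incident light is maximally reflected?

Ray reflecting at the top interface goes from n = 1.48 toward n = 1.83: a half-wave phase shift.
Ray reflecting at the bottom interface goes from n = 1.83 toward n = 1.39: no phase shift.
Exactly one π shift → a net half-wave offset.
With one net inversion, constructive interference in reflection requires 2 n t = (m + ½) λ.
λ = 2 n t / (m + ½). The fourth-longest wavelength is m = 3: λ = 2 × 1.83 × 718 / 3.50 = 751 nm.

751 nm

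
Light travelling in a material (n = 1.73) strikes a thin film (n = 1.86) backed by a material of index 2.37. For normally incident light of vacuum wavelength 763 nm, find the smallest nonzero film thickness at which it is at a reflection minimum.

At the upper boundary (n = 1.73 to n = 1.86) the reflected ray undergoes a half-wave phase shift.
Ray reflecting at the bottom interface goes from n = 1.86 toward n = 2.37: a half-wave phase shift.
Zero or two π shifts → no net half-wave offset.
So the condition for destructive reflection is 2 n t = (m + ½) λ.
Minimum at m = 0: t = λ / (4 n) = 763 / (4 × 1.86) = 103 nm.

103 nm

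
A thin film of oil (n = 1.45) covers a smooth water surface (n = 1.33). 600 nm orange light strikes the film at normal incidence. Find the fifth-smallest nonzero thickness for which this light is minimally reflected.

Top surface (1.0 → 1.45): reflection off a higher-index medium gives a half-wave phase shift.
At the lower boundary (n = 1.45 to n = 1.33) the reflected ray undergoes no phase shift.
Exactly one π shift → a net half-wave offset.
For dark reflection here: 2 n t = m λ.
The fifth-smallest nonzero thickness corresponds to m = 5: t = m λ / (2 n) = 5.00 × 600 / (2 × 1.45) = 1034 nm.

1034 nm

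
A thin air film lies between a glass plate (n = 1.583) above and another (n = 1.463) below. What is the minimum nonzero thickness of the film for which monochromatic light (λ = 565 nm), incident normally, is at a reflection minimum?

283 nm

Ray reflecting at the top interface goes from n = 1.583 toward n = 1.0: no phase shift.
Bottom surface (1.0 → 1.463): reflection off a higher-index medium gives a half-wave phase shift.
Exactly one π shift → a net half-wave offset.
For weak reflection here: 2 n t = m λ.
Minimum nonzero at m = 1: t = λ / (2 n) = 565 / (2 × 1.0) = 283 nm.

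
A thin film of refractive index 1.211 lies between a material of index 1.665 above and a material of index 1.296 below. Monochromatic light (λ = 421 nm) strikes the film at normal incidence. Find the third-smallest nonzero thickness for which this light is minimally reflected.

Ray reflecting at the top interface goes from n = 1.665 toward n = 1.211: no phase shift.
At the lower boundary (n = 1.211 to n = 1.296) the reflected ray undergoes a half-wave phase shift.
Exactly one π shift → a net half-wave offset.
For dark reflection here: 2 n t = m λ.
The third-smallest nonzero thickness corresponds to m = 3: t = m λ / (2 n) = 3.00 × 421 / (2 × 1.211) = 521 nm.

521 nm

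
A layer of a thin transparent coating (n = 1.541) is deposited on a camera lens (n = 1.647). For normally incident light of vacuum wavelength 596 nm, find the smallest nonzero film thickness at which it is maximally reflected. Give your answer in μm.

0.193 μm

Ray reflecting at the top interface goes from n = 1.0 toward n = 1.541: a half-wave phase shift.
Ray reflecting at the bottom interface goes from n = 1.541 toward n = 1.647: a half-wave phase shift.
Net: no relative phase inversion (both shifts match).
With no net inversion, constructive interference in reflection requires 2 n t = m λ.
Minimum nonzero at m = 1: t = λ / (2 n) = 596 / (2 × 1.541) = 193 nm.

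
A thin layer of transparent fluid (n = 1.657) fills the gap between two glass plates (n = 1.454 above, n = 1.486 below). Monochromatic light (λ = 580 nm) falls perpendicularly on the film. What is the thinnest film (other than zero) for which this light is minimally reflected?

Ray reflecting at the top interface goes from n = 1.454 toward n = 1.657: a half-wave phase shift.
Bottom surface (1.657 → 1.486): reflection off a lower-index medium gives no phase shift.
Exactly one π shift → a net half-wave offset.
For dark reflection here: 2 n t = m λ.
Minimum nonzero at m = 1: t = λ / (2 n) = 580 / (2 × 1.657) = 175 nm.

175 nm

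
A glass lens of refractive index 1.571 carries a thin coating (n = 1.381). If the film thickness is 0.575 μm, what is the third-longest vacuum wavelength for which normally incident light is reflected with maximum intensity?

529 nm

At the upper boundary (n = 1.0 to n = 1.381) the reflected ray undergoes a half-wave phase shift.
Bottom surface (1.381 → 1.571): reflection off a higher-index medium gives a half-wave phase shift.
The two reflections carry the same phase change, so no net offset.
For bright reflection here: 2 n t = m λ.
λ = 2 n t / m. The third-longest wavelength is m = 3: λ = 2 × 1.381 × 575 / 3.00 = 529 nm.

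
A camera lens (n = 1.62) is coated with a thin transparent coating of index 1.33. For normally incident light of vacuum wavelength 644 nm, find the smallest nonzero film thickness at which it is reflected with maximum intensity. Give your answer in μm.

Top surface (1.0 → 1.33): reflection off a higher-index medium gives a half-wave phase shift.
Bottom surface (1.33 → 1.62): reflection off a higher-index medium gives a half-wave phase shift.
Net: no relative phase inversion (both shifts match).
With no net inversion, constructive interference in reflection requires 2 n t = m λ.
Minimum nonzero at m = 1: t = λ / (2 n) = 644 / (2 × 1.33) = 242 nm.

0.242 μm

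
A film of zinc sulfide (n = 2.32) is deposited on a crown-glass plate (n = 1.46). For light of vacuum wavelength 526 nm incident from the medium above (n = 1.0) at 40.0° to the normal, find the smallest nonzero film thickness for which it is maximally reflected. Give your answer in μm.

Top surface (1.0 → 2.32): reflection off a higher-index medium gives a half-wave phase shift.
Bottom surface (2.32 → 1.46): reflection off a lower-index medium gives no phase shift.
Net: one phase inversion between the two reflected rays.
So the condition for constructive reflection is 2 n t cos θ_r = (m + ½) λ.
Snell's law: 1.0 sin 40.0° = 2.32 sin θ_r → sin θ_r = 0.277, cos θ_r = 0.961.
Minimum at m = 0: t = λ / (4 n cos θ_r) = 526 / (4 × 2.32 × 0.961) = 59.0 nm.

0.0590 μm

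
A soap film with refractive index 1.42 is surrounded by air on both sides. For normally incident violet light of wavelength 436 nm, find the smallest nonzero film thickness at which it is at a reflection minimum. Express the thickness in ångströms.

1535 Å

Top surface (1.0 → 1.42): reflection off a higher-index medium gives a half-wave phase shift.
At the lower boundary (n = 1.42 to n = 1.0) the reflected ray undergoes no phase shift.
Exactly one π shift → a net half-wave offset.
With one net inversion, destructive interference in reflection requires 2 n t = m λ.
Minimum nonzero at m = 1: t = λ / (2 n) = 436 / (2 × 1.42) = 154 nm.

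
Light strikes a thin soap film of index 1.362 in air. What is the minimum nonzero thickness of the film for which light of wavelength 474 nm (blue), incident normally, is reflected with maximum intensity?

87.0 nm

Top surface (1.0 → 1.362): reflection off a higher-index medium gives a half-wave phase shift.
At the lower boundary (n = 1.362 to n = 1.0) the reflected ray undergoes no phase shift.
Exactly one π shift → a net half-wave offset.
For strong reflection here: 2 n t = (m + ½) λ.
Minimum at m = 0: t = λ / (4 n) = 474 / (4 × 1.362) = 87.0 nm.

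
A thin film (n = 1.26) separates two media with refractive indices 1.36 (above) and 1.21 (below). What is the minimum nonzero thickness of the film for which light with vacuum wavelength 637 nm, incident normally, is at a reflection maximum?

253 nm

Top surface (1.36 → 1.26): reflection off a lower-index medium gives no phase shift.
At the lower boundary (n = 1.26 to n = 1.21) the reflected ray undergoes no phase shift.
Zero or two π shifts → no net half-wave offset.
So the condition for constructive reflection is 2 n t = m λ.
Minimum nonzero at m = 1: t = λ / (2 n) = 637 / (2 × 1.26) = 253 nm.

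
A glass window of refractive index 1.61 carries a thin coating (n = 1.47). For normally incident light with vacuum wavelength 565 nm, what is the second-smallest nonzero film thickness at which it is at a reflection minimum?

288 nm

At the upper boundary (n = 1.0 to n = 1.47) the reflected ray undergoes a half-wave phase shift.
At the lower boundary (n = 1.47 to n = 1.61) the reflected ray undergoes a half-wave phase shift.
Net: no relative phase inversion (both shifts match).
With no net inversion, destructive interference in reflection requires 2 n t = (m + ½) λ.
The second-smallest nonzero thickness corresponds to m = 1: t = (m + ½) λ / (2 n) = 1.50 × 565 / (2 × 1.47) = 288 nm.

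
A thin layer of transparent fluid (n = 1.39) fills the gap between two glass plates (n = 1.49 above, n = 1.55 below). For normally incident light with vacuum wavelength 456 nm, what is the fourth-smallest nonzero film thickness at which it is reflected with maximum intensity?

At the upper boundary (n = 1.49 to n = 1.39) the reflected ray undergoes no phase shift.
At the lower boundary (n = 1.39 to n = 1.55) the reflected ray undergoes a half-wave phase shift.
Exactly one π shift → a net half-wave offset.
For strong reflection here: 2 n t = (m + ½) λ.
The fourth-smallest nonzero thickness corresponds to m = 3: t = (m + ½) λ / (2 n) = 3.50 × 456 / (2 × 1.39) = 574 nm.

574 nm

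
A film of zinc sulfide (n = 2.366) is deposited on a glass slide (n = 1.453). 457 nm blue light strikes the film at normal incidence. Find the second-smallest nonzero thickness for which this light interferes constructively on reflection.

At the upper boundary (n = 1.0 to n = 2.366) the reflected ray undergoes a half-wave phase shift.
Ray reflecting at the bottom interface goes from n = 2.366 toward n = 1.453: no phase shift.
Net: one phase inversion between the two reflected rays.
For strong reflection here: 2 n t = (m + ½) λ.
The second-smallest nonzero thickness corresponds to m = 1: t = (m + ½) λ / (2 n) = 1.50 × 457 / (2 × 2.366) = 145 nm.

145 nm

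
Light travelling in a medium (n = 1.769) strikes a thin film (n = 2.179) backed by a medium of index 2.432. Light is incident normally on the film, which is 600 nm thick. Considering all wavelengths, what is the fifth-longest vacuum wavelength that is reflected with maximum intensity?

523 nm

At the upper boundary (n = 1.769 to n = 2.179) the reflected ray undergoes a half-wave phase shift.
At the lower boundary (n = 2.179 to n = 2.432) the reflected ray undergoes a half-wave phase shift.
The two reflections carry the same phase change, so no net offset.
For maximum reflection here: 2 n t = m λ.
λ = 2 n t / m. The fifth-longest wavelength is m = 5: λ = 2 × 2.179 × 600 / 5.00 = 523 nm.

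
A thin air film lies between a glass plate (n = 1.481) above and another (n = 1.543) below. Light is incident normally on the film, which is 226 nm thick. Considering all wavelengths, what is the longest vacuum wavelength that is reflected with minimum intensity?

452 nm

At the upper boundary (n = 1.481 to n = 1.0) the reflected ray undergoes no phase shift.
Bottom surface (1.0 → 1.543): reflection off a higher-index medium gives a half-wave phase shift.
The two reflections differ by half a wavelength.
So the condition for destructive reflection is 2 n t = m λ.
λ = 2 n t / m. The longest wavelength is m = 1: λ = 2 × 1.0 × 226 / 1.00 = 452 nm.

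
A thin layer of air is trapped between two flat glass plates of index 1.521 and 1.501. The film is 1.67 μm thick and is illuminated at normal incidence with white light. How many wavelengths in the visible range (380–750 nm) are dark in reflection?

4

At the upper boundary (n = 1.521 to n = 1.0) the reflected ray undergoes no phase shift.
Ray reflecting at the bottom interface goes from n = 1.0 toward n = 1.501: a half-wave phase shift.
Net: one phase inversion between the two reflected rays.
For minimum reflection here: 2 n t = m λ.
λ = 2 n t / m = 3340 / m nm.
m=4: 835 nm (IR); m=5: 668 nm (visible); m=6: 557 nm (visible); m=7: 477 nm (visible); m=8: 418 nm (visible); m=9: 371 nm (UV).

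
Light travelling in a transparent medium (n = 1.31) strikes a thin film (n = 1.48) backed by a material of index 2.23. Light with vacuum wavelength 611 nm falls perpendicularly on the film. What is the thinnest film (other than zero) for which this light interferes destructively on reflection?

Top surface (1.31 → 1.48): reflection off a higher-index medium gives a half-wave phase shift.
Bottom surface (1.48 → 2.23): reflection off a higher-index medium gives a half-wave phase shift.
Net: no relative phase inversion (both shifts match).
For weak reflection here: 2 n t = (m + ½) λ.
Minimum at m = 0: t = λ / (4 n) = 611 / (4 × 1.48) = 103 nm.

103 nm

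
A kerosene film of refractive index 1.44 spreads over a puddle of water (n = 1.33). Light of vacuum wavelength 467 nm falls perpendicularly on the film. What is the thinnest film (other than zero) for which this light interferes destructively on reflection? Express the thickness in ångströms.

1622 Å

Ray reflecting at the top interface goes from n = 1.0 toward n = 1.44: a half-wave phase shift.
Bottom surface (1.44 → 1.33): reflection off a lower-index medium gives no phase shift.
Net: one phase inversion between the two reflected rays.
So the condition for destructive reflection is 2 n t = m λ.
Minimum nonzero at m = 1: t = λ / (2 n) = 467 / (2 × 1.44) = 162 nm.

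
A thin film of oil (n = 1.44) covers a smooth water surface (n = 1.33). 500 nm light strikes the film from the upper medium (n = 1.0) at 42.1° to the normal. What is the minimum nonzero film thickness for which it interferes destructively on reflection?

Ray reflecting at the top interface goes from n = 1.0 toward n = 1.44: a half-wave phase shift.
Ray reflecting at the bottom interface goes from n = 1.44 toward n = 1.33: no phase shift.
Exactly one π shift → a net half-wave offset.
With one net inversion, destructive interference in reflection requires 2 n t cos θ_r = m λ.
Snell's law: 1.0 sin 42.1° = 1.44 sin θ_r → sin θ_r = 0.466, cos θ_r = 0.885.
Minimum nonzero at m = 1: t = λ / (2 n cos θ_r) = 500 / (2 × 1.44 × 0.885) = 196 nm.

196 nm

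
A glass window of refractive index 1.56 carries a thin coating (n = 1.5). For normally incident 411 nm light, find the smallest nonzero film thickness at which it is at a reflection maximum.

At the upper boundary (n = 1.0 to n = 1.5) the reflected ray undergoes a half-wave phase shift.
Ray reflecting at the bottom interface goes from n = 1.5 toward n = 1.56: a half-wave phase shift.
Net: no relative phase inversion (both shifts match).
With no net inversion, constructive interference in reflection requires 2 n t = m λ.
Minimum nonzero at m = 1: t = λ / (2 n) = 411 / (2 × 1.5) = 137 nm.

137 nm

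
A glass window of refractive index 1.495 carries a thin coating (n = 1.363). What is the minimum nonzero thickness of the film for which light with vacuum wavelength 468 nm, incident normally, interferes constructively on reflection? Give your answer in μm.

Ray reflecting at the top interface goes from n = 1.0 toward n = 1.363: a half-wave phase shift.
Bottom surface (1.363 → 1.495): reflection off a higher-index medium gives a half-wave phase shift.
Net: no relative phase inversion (both shifts match).
So the condition for constructive reflection is 2 n t = m λ.
Minimum nonzero at m = 1: t = λ / (2 n) = 468 / (2 × 1.363) = 172 nm.

0.172 μm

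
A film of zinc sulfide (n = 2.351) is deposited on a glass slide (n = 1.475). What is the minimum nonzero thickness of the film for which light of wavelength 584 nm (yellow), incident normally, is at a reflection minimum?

124 nm

Top surface (1.0 → 2.351): reflection off a higher-index medium gives a half-wave phase shift.
Bottom surface (2.351 → 1.475): reflection off a lower-index medium gives no phase shift.
Exactly one π shift → a net half-wave offset.
For weak reflection here: 2 n t = m λ.
Minimum nonzero at m = 1: t = λ / (2 n) = 584 / (2 × 2.351) = 124 nm.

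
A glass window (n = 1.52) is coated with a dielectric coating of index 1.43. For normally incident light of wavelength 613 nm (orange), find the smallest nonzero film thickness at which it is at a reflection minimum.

Ray reflecting at the top interface goes from n = 1.0 toward n = 1.43: a half-wave phase shift.
Bottom surface (1.43 → 1.52): reflection off a higher-index medium gives a half-wave phase shift.
Zero or two π shifts → no net half-wave offset.
For weak reflection here: 2 n t = (m + ½) λ.
Minimum at m = 0: t = λ / (4 n) = 613 / (4 × 1.43) = 107 nm.

107 nm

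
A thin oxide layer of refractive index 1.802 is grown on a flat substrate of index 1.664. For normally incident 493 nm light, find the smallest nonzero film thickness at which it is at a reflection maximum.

68.4 nm

At the upper boundary (n = 1.0 to n = 1.802) the reflected ray undergoes a half-wave phase shift.
Ray reflecting at the bottom interface goes from n = 1.802 toward n = 1.664: no phase shift.
The two reflections differ by half a wavelength.
For strong reflection here: 2 n t = (m + ½) λ.
Minimum at m = 0: t = λ / (4 n) = 493 / (4 × 1.802) = 68.4 nm.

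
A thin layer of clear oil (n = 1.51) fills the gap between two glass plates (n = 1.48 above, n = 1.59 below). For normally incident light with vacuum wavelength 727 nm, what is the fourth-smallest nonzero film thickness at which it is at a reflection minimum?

843 nm

Ray reflecting at the top interface goes from n = 1.48 toward n = 1.51: a half-wave phase shift.
At the lower boundary (n = 1.51 to n = 1.59) the reflected ray undergoes a half-wave phase shift.
Zero or two π shifts → no net half-wave offset.
So the condition for destructive reflection is 2 n t = (m + ½) λ.
The fourth-smallest nonzero thickness corresponds to m = 3: t = (m + ½) λ / (2 n) = 3.50 × 727 / (2 × 1.51) = 843 nm.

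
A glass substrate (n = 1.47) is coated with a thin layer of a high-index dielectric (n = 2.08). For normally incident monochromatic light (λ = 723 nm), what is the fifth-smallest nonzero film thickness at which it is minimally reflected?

869 nm

Ray reflecting at the top interface goes from n = 1.0 toward n = 2.08: a half-wave phase shift.
At the lower boundary (n = 2.08 to n = 1.47) the reflected ray undergoes no phase shift.
Net: one phase inversion between the two reflected rays.
For weak reflection here: 2 n t = m λ.
The fifth-smallest nonzero thickness corresponds to m = 5: t = m λ / (2 n) = 5.00 × 723 / (2 × 2.08) = 869 nm.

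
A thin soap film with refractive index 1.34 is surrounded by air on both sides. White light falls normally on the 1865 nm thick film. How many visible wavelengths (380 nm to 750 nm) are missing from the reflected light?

Top surface (1.0 → 1.34): reflection off a higher-index medium gives a half-wave phase shift.
Bottom surface (1.34 → 1.0): reflection off a lower-index medium gives no phase shift.
Exactly one π shift → a net half-wave offset.
With one net inversion, destructive interference in reflection requires 2 n t = m λ.
λ = 2 n t / m = 4998 / m nm.
m=6: 833 nm (IR); m=7: 714 nm (visible); m=8: 625 nm (visible); m=9: 555 nm (visible); m=10: 500 nm (visible); m=11: 454 nm (visible); m=12: 417 nm (visible); m=13: 384 nm (visible); m=14: 357 nm (UV).

7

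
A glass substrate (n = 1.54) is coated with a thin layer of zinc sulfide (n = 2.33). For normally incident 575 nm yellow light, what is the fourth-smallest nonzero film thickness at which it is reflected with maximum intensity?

432 nm

Top surface (1.0 → 2.33): reflection off a higher-index medium gives a half-wave phase shift.
Ray reflecting at the bottom interface goes from n = 2.33 toward n = 1.54: no phase shift.
Exactly one π shift → a net half-wave offset.
For bright reflection here: 2 n t = (m + ½) λ.
The fourth-smallest nonzero thickness corresponds to m = 3: t = (m + ½) λ / (2 n) = 3.50 × 575 / (2 × 2.33) = 432 nm.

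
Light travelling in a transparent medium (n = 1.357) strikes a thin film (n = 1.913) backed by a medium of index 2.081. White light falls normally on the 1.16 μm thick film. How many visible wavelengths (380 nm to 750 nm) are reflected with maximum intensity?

Ray reflecting at the top interface goes from n = 1.357 toward n = 1.913: a half-wave phase shift.
Bottom surface (1.913 → 2.081): reflection off a higher-index medium gives a half-wave phase shift.
Net: no relative phase inversion (both shifts match).
So the condition for constructive reflection is 2 n t = m λ.
λ = 2 n t / m = 4438 / m nm.
m=5: 888 nm (IR); m=6: 740 nm (visible); m=7: 634 nm (visible); m=8: 555 nm (visible); m=9: 493 nm (visible); m=10: 444 nm (visible); m=11: 403 nm (visible); m=12: 370 nm (UV).

6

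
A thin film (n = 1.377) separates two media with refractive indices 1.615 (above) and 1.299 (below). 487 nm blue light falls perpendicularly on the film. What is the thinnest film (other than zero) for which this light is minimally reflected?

Ray reflecting at the top interface goes from n = 1.615 toward n = 1.377: no phase shift.
At the lower boundary (n = 1.377 to n = 1.299) the reflected ray undergoes no phase shift.
The two reflections carry the same phase change, so no net offset.
With no net inversion, destructive interference in reflection requires 2 n t = (m + ½) λ.
Minimum at m = 0: t = λ / (4 n) = 487 / (4 × 1.377) = 88.4 nm.

88.4 nm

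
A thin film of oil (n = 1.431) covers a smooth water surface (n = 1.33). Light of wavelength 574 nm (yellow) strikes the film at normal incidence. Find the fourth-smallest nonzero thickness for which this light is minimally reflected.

At the upper boundary (n = 1.0 to n = 1.431) the reflected ray undergoes a half-wave phase shift.
At the lower boundary (n = 1.431 to n = 1.33) the reflected ray undergoes no phase shift.
Net: one phase inversion between the two reflected rays.
For minimum reflection here: 2 n t = m λ.
The fourth-smallest nonzero thickness corresponds to m = 4: t = m λ / (2 n) = 4.00 × 574 / (2 × 1.431) = 802 nm.

802 nm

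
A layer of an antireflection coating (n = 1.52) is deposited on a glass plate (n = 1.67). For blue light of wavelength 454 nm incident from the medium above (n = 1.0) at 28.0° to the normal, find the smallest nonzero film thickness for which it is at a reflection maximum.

157 nm

At the upper boundary (n = 1.0 to n = 1.52) the reflected ray undergoes a half-wave phase shift.
At the lower boundary (n = 1.52 to n = 1.67) the reflected ray undergoes a half-wave phase shift.
Zero or two π shifts → no net half-wave offset.
For maximum reflection here: 2 n t cos θ_r = m λ.
Snell's law: 1.0 sin 28.0° = 1.52 sin θ_r → sin θ_r = 0.309, cos θ_r = 0.951.
Minimum nonzero at m = 1: t = λ / (2 n cos θ_r) = 454 / (2 × 1.52 × 0.951) = 157 nm.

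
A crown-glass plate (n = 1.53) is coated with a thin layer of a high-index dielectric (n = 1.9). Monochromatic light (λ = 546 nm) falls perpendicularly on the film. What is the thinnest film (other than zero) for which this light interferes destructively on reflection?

144 nm

Ray reflecting at the top interface goes from n = 1.0 toward n = 1.9: a half-wave phase shift.
Ray reflecting at the bottom interface goes from n = 1.9 toward n = 1.53: no phase shift.
The two reflections differ by half a wavelength.
So the condition for destructive reflection is 2 n t = m λ.
Minimum nonzero at m = 1: t = λ / (2 n) = 546 / (2 × 1.9) = 144 nm.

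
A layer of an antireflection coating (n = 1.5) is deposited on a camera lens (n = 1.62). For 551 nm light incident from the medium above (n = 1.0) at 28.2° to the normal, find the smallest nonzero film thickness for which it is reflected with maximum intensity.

Ray reflecting at the top interface goes from n = 1.0 toward n = 1.5: a half-wave phase shift.
At the lower boundary (n = 1.5 to n = 1.62) the reflected ray undergoes a half-wave phase shift.
Net: no relative phase inversion (both shifts match).
With no net inversion, constructive interference in reflection requires 2 n t cos θ_r = m λ.
Snell's law: 1.0 sin 28.2° = 1.5 sin θ_r → sin θ_r = 0.315, cos θ_r = 0.949.
Minimum nonzero at m = 1: t = λ / (2 n cos θ_r) = 551 / (2 × 1.5 × 0.949) = 194 nm.

194 nm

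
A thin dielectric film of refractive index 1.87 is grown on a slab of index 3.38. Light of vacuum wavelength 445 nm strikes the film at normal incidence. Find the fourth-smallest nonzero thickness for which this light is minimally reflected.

416 nm

Top surface (1.0 → 1.87): reflection off a higher-index medium gives a half-wave phase shift.
At the lower boundary (n = 1.87 to n = 3.38) the reflected ray undergoes a half-wave phase shift.
Zero or two π shifts → no net half-wave offset.
With no net inversion, destructive interference in reflection requires 2 n t = (m + ½) λ.
The fourth-smallest nonzero thickness corresponds to m = 3: t = (m + ½) λ / (2 n) = 3.50 × 445 / (2 × 1.87) = 416 nm.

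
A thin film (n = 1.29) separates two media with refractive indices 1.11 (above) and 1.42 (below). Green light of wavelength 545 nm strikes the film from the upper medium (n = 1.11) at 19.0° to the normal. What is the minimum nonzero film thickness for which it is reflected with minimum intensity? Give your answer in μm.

0.110 μm

Ray reflecting at the top interface goes from n = 1.11 toward n = 1.29: a half-wave phase shift.
At the lower boundary (n = 1.29 to n = 1.42) the reflected ray undergoes a half-wave phase shift.
The two reflections carry the same phase change, so no net offset.
With no net inversion, destructive interference in reflection requires 2 n t cos θ_r = (m + ½) λ.
Snell's law: 1.11 sin 19.0° = 1.29 sin θ_r → sin θ_r = 0.280, cos θ_r = 0.960.
Minimum at m = 0: t = λ / (4 n cos θ_r) = 545 / (4 × 1.29 × 0.960) = 110 nm.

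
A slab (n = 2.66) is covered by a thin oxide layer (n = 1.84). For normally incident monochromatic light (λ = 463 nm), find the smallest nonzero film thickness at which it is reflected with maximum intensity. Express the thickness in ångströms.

1258 Å

At the upper boundary (n = 1.0 to n = 1.84) the reflected ray undergoes a half-wave phase shift.
Bottom surface (1.84 → 2.66): reflection off a higher-index medium gives a half-wave phase shift.
Net: no relative phase inversion (both shifts match).
So the condition for constructive reflection is 2 n t = m λ.
Minimum nonzero at m = 1: t = λ / (2 n) = 463 / (2 × 1.84) = 126 nm.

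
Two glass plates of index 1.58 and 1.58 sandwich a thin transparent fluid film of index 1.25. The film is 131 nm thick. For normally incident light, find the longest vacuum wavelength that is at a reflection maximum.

Ray reflecting at the top interface goes from n = 1.58 toward n = 1.25: no phase shift.
At the lower boundary (n = 1.25 to n = 1.58) the reflected ray undergoes a half-wave phase shift.
The two reflections differ by half a wavelength.
With one net inversion, constructive interference in reflection requires 2 n t = (m + ½) λ.
λ = 2 n t / (m + ½). The longest wavelength is m = 0: λ = 2 × 1.25 × 131 / 0.500 = 655 nm.

655 nm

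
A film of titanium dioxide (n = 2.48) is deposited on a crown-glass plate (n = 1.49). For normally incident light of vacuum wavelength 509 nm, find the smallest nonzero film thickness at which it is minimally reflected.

103 nm

Top surface (1.0 → 2.48): reflection off a higher-index medium gives a half-wave phase shift.
Bottom surface (2.48 → 1.49): reflection off a lower-index medium gives no phase shift.
Exactly one π shift → a net half-wave offset.
For minimum reflection here: 2 n t = m λ.
Minimum nonzero at m = 1: t = λ / (2 n) = 509 / (2 × 2.48) = 103 nm.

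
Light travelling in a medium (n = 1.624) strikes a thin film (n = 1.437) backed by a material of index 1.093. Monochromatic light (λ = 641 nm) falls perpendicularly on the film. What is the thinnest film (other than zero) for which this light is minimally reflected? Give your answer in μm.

0.112 μm

Ray reflecting at the top interface goes from n = 1.624 toward n = 1.437: no phase shift.
Ray reflecting at the bottom interface goes from n = 1.437 toward n = 1.093: no phase shift.
Net: no relative phase inversion (both shifts match).
So the condition for destructive reflection is 2 n t = (m + ½) λ.
Minimum at m = 0: t = λ / (4 n) = 641 / (4 × 1.437) = 112 nm.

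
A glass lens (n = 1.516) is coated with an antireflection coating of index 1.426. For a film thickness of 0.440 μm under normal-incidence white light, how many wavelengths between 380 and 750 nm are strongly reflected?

At the upper boundary (n = 1.0 to n = 1.426) the reflected ray undergoes a half-wave phase shift.
At the lower boundary (n = 1.426 to n = 1.516) the reflected ray undergoes a half-wave phase shift.
The two reflections carry the same phase change, so no net offset.
For bright reflection here: 2 n t = m λ.
λ = 2 n t / m = 1255 / m nm.
m=1: 1255 nm (IR); m=2: 627 nm (visible); m=3: 418 nm (visible); m=4: 314 nm (UV).

2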